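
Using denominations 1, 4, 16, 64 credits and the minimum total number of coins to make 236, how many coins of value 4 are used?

Greedy: take as many of the largest coin as possible, then repeat with the remainder.
236 = 3×64 + 2×16 + 3×4
Count of 4: 3

3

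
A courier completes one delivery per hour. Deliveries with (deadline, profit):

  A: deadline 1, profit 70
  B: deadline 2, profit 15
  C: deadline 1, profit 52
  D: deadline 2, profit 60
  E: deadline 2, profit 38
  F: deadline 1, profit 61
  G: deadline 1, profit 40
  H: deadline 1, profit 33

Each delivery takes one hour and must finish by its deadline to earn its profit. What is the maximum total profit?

Take jobs in profit order; each goes to the latest open slot no later than its deadline.
Profit order: A=70 F=61 D=60 C=52 G=40 E=38 H=33 B=15
Assign: A→slot 1, F skipped, D→slot 2, C skipped, G skipped, E skipped, H skipped, B skipped.
Slots: [1:A] [2:D]
Profit = 70 + 60 = 130

130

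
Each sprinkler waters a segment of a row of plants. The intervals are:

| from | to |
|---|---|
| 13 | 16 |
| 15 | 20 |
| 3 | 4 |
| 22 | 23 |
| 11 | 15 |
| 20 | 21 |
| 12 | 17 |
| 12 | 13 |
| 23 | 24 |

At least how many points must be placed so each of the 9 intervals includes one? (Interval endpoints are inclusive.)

4

Sort by right endpoint; whenever an interval is uncovered, place a point at its right end.
Sorted: [3,4] [12,13] [11,15] [13,16] [12,17] [15,20] [20,21] [22,23] [23,24]
{[3,4]} hit by 4; {[12,13],[11,15],[13,16],[12,17]} hit by 13; {[15,20],[20,21]} hit by 20; {[22,23],[23,24]} hit by 23.
Points: 4, 13, 20, 23 (4 total).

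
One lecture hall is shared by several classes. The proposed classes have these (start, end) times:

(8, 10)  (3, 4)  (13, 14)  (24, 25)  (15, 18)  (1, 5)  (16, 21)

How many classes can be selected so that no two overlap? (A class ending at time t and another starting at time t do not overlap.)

5

Sorted by end: (3,4)  (1,5)  (8,10)  (13,14)  (15,18)  (16,21)  (24,25)
take (3,4); take (8,10); take (13,14); take (15,18); take (24,25).
Selected 5 classes.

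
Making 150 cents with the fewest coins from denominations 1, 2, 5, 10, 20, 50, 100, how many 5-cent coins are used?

Greedy: take as many of the largest coin as possible, then repeat with the remainder.
150 = 1×100 + 1×50
Count of 5: 0

0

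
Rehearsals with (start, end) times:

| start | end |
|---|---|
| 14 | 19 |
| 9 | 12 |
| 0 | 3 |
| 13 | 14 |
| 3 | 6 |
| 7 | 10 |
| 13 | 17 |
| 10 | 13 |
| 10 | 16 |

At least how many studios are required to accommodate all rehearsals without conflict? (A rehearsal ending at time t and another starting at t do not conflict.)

starts: [0, 3, 7, 9, 10, 10, 13, 13, 14]
ends:   [3, 6, 10, 12, 13, 14, 16, 17, 19]
s0→1 e3→0 s3→1 e6→0 s7→1 s9→2 e10→1 s10→2 s10→3  — peak 3.

3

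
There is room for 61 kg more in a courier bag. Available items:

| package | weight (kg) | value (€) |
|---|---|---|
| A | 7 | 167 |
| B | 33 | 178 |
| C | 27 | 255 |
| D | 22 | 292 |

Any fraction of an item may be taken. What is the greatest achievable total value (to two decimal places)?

740.97

Ratios (sorted): A 23.86, D 13.27, C 9.44, B 5.39
take A (7 @ 167); take D (22 @ 292); take C (27 @ 255); take 5/33 of B → 26.97. Capacity used 61/61.
Total value = 740.97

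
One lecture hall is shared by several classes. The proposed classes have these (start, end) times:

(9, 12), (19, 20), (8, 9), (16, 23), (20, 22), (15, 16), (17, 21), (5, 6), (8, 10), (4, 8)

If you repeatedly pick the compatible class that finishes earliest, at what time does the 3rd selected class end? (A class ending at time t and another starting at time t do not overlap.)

12

By end time: (5,6), (4,8), (8,9), (8,10), (9,12), (15,16), (19,20), (17,21), (20,22), (16,23).
Pick (5,6); next start ≥ 6 → (8,9); next start ≥ 9 → (9,12); next start ≥ 12 → (15,16); next start ≥ 16 → (19,20); next start ≥ 20 → (20,22).
Selected: (5,6) (8,9) (9,12) (15,16) (19,20) (20,22)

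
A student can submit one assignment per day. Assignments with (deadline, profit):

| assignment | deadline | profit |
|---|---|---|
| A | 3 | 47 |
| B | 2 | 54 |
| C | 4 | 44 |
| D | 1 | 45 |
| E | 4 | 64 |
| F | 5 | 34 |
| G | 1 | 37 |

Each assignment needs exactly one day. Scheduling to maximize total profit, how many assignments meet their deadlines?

Take jobs in profit order; each goes to the latest open slot no later than its deadline.
By profit: E(d4,64), B(d2,54), A(d3,47), D(d1,45), C(d4,44), G(d1,37), F(d5,34)
E→slot 4; B→slot 2; A→slot 3; D→slot 1; C skipped; G skipped; F→slot 5.
5 of 7 scheduled.

5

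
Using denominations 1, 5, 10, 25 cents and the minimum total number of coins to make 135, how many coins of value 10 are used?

Use the largest denomination that fits, subtract, and repeat.
135 − 5×25→10 − 1×10→0
Count of 10: 1

1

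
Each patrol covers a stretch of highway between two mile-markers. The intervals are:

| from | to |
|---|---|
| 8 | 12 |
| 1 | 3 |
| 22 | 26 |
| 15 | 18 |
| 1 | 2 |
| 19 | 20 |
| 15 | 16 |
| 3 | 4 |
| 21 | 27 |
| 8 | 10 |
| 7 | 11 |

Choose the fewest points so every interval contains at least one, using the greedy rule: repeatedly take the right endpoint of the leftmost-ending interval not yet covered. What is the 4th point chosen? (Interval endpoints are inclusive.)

16

Process intervals by earliest right end; each time one isn't hit yet, stab at its right endpoint.
Sorted: [1,2] [1,3] [3,4] [8,10] [7,11] [8,12] [15,16] [15,18] [19,20] [22,26] [21,27]
{[1,2],[1,3]} hit by 2; {[3,4]} hit by 4; {[8,10],[7,11],[8,12]} hit by 10; {[15,16],[15,18]} hit by 16; {[19,20]} hit by 20; {[22,26],[21,27]} hit by 26.
Points: 2, 4, 10, 16, 20, 26 (6 total).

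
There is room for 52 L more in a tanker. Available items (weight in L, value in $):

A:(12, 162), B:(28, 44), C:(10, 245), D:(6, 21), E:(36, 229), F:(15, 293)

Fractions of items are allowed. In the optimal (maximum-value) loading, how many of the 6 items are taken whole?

3

Ratios (sorted): C 24.50, F 19.53, A 13.50, E 6.36, D 3.50, B 1.57
take C (10 @ 245); take F (15 @ 293); take A (12 @ 162); take 15/36 of E → 95.42. Capacity used 52/52.
3 item(s) taken whole; one partial (take 15/36 of E).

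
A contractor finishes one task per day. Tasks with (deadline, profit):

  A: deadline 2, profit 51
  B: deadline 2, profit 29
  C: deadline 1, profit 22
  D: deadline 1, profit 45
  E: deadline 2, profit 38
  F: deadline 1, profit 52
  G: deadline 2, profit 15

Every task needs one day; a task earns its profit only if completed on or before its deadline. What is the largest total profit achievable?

103

Sort by profit descending; place each in the latest free slot ≤ its deadline.
Profit order: F=52 A=51 D=45 E=38 B=29 C=22 G=15
Assign: F→slot 1, A→slot 2, D skipped, E skipped, B skipped, C skipped, G skipped.
Slots: [1:F] [2:A]
Profit = 52 + 51 = 103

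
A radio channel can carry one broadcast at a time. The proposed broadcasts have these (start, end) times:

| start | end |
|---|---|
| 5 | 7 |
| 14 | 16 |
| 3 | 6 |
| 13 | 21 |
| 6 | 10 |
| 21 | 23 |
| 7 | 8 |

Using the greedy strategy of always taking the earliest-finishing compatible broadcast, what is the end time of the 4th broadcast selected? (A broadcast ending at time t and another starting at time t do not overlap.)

Order by finish time; keep every interval that doesn't clash with the previous kept one.
By end time: (3,6), (5,7), (7,8), (6,10), (14,16), (13,21), (21,23).
Pick (3,6); next start ≥ 6 → (7,8); next start ≥ 8 → (14,16); next start ≥ 16 → (21,23).
Selected: (3,6) (7,8) (14,16) (21,23)

23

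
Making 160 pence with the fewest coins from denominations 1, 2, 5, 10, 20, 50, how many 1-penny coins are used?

0

160 − 3×50→10 − 1×10→0
Count of 1: 0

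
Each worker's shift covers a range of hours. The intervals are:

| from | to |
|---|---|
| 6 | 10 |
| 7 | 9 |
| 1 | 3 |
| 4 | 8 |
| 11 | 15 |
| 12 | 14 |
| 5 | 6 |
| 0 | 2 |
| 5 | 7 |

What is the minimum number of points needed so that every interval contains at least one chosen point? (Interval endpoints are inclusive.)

4

Process intervals by earliest right end; each time one isn't hit yet, stab at its right endpoint.
By right end: [0,2]  [1,3]  [5,6]  [5,7]  [4,8]  [7,9]  [6,10]  [12,14]  [11,15]
[0,2] uncovered → point at 2; [5,6] uncovered → point at 6; [7,9] uncovered → point at 9; [12,14] uncovered → point at 14.
Points: 2, 6, 9, 14 (4 total).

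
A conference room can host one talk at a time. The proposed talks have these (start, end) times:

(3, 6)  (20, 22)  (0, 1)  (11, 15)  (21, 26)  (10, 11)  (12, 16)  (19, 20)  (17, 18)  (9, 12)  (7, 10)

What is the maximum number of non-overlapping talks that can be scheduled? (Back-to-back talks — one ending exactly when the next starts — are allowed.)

8

Order by finish time; keep every interval that doesn't clash with the previous kept one.
By end time: (0,1), (3,6), (7,10), (10,11), (9,12), (11,15), (12,16), (17,18), (19,20), (20,22), (21,26).
Pick (0,1); next start ≥ 1 → (3,6); next start ≥ 6 → (7,10); next start ≥ 10 → (10,11); next start ≥ 11 → (11,15); next start ≥ 15 → (17,18); next start ≥ 18 → (19,20); next start ≥ 20 → (20,22).
Selected 8 talks.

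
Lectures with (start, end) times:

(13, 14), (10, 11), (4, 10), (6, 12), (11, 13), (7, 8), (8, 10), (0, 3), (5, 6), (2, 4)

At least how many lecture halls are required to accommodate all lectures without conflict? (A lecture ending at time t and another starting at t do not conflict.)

The answer is the maximum number of intervals overlapping at any instant.
starts: [0, 2, 4, 5, 6, 7, 8, 10, 11, 13]
ends:   [3, 4, 6, 8, 10, 10, 11, 12, 13, 14]
s0→1 s2→2 e3→1 e4→0 s4→1 s5→2 e6→1 s6→2 s7→3  — peak 3.

3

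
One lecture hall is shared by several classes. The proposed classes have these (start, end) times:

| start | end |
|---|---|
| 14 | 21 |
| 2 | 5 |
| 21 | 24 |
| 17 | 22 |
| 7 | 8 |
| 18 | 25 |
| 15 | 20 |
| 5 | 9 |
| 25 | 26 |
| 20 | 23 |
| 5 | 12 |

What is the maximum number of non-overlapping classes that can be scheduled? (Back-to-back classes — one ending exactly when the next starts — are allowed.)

5

By end time: (2,5), (7,8), (5,9), (5,12), (15,20), (14,21), (17,22), (20,23), (21,24), (18,25), (25,26).
Pick (2,5); next start ≥ 5 → (7,8); next start ≥ 8 → (15,20); next start ≥ 20 → (20,23); next start ≥ 23 → (25,26).
Selected 5 classes.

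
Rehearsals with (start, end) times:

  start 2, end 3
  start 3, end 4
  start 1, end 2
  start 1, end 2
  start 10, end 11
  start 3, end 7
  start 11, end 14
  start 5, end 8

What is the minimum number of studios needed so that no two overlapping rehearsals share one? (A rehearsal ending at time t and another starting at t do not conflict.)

Count concurrent intervals with a sweep; the peak is the room count.
Events (time:±→running): 1:+→1 1:+→2 … peak 2.

2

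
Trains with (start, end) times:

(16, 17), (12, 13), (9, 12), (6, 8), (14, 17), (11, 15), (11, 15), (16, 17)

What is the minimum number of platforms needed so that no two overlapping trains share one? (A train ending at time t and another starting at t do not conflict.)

3

Events (time:±→running): 6:+→1 8:-→0 9:+→1 11:+→2 11:+→3 … peak 3.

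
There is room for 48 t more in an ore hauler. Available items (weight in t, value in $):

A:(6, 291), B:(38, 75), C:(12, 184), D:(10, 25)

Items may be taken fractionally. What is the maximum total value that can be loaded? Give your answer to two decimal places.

Order: A (291/6=48.50) > C (184/12=15.33) > D (25/10=2.50) > B (75/38=1.97)
Fill: take A (6 @ 291) → take C (12 @ 184) → take D (10 @ 25) → take 20/38 of B → 39.47; 48/48 used.
Total value = 539.47

539.47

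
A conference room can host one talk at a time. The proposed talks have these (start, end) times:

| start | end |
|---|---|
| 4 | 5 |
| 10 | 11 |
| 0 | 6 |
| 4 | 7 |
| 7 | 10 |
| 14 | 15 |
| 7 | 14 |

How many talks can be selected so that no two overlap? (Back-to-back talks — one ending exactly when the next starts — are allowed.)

4

Sort by end time and greedily take each interval whose start is ≥ the last chosen end.
Sorted by end: (4,5)  (0,6)  (4,7)  (7,10)  (10,11)  (7,14)  (14,15)
take (4,5); skip (0,6); take (7,10); take (10,11); take (14,15).
Selected 4 talks.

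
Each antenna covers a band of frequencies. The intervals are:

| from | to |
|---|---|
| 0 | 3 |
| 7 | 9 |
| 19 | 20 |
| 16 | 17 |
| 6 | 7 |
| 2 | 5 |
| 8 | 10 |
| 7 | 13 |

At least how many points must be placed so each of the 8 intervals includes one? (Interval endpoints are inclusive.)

Process intervals by earliest right end; each time one isn't hit yet, stab at its right endpoint.
Sorted: [0,3] [2,5] [6,7] [7,9] [8,10] [7,13] [16,17] [19,20]
{[0,3],[2,5]} hit by 3; {[6,7],[7,9]} hit by 7; {[8,10],[7,13]} hit by 10; {[16,17]} hit by 17; {[19,20]} hit by 20.
Points: 3, 7, 10, 17, 20 (5 total).

5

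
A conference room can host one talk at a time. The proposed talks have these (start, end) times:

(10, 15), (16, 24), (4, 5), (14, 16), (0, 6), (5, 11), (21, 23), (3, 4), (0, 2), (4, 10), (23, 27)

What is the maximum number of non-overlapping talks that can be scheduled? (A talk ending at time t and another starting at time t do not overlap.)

Greedy by earliest finish: after sorting by end time, pick each interval compatible with the last pick.
By end time: (0,2), (3,4), (4,5), (0,6), (4,10), (5,11), (10,15), (14,16), (21,23), (16,24), (23,27).
Pick (0,2); next start ≥ 2 → (3,4); next start ≥ 4 → (4,5); next start ≥ 5 → (5,11); next start ≥ 11 → (14,16); next start ≥ 16 → (21,23); next start ≥ 23 → (23,27).
Selected 7 talks.

7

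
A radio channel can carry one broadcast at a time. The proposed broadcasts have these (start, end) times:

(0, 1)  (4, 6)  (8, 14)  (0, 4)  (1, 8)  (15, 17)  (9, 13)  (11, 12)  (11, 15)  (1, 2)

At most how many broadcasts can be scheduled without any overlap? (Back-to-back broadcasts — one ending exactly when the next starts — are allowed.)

5

Sort by end time and greedily take each interval whose start is ≥ the last chosen end.
By end time: (0,1), (1,2), (0,4), (4,6), (1,8), (11,12), (9,13), (8,14), (11,15), (15,17).
Pick (0,1); next start ≥ 1 → (1,2); next start ≥ 2 → (4,6); next start ≥ 6 → (11,12); next start ≥ 12 → (15,17).
Selected 5 broadcasts.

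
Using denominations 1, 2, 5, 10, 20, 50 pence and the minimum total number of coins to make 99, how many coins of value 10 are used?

Use the largest denomination that fits, subtract, and repeat.
99 − 1×50→49 − 2×20→9 − 1×5→4 − 2×2→0
Count of 10: 0

0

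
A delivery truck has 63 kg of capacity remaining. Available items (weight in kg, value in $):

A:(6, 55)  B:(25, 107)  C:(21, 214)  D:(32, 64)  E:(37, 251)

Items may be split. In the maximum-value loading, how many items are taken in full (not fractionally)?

Greedy by value/weight ratio, highest first.
Order: C (214/21=10.19) > A (55/6=9.17) > E (251/37=6.78) > B (107/25=4.28) > D (64/32=2.00)
Fill: take C (21 @ 214) → take A (6 @ 55) → take 36/37 of E → 244.22; 63/63 used.
2 item(s) taken whole; one partial (take 36/37 of E).

2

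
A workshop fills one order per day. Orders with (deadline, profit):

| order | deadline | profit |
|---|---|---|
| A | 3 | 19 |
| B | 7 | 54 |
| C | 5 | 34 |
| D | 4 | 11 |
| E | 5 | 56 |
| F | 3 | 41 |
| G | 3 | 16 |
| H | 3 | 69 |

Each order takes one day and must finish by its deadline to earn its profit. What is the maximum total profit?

273

Take jobs in profit order; each goes to the latest open slot no later than its deadline.
By profit: H(d3,69), E(d5,56), B(d7,54), F(d3,41), C(d5,34), A(d3,19), G(d3,16), D(d4,11)
H→slot 3; E→slot 5; B→slot 7; F→slot 2; C→slot 4; A→slot 1; G skipped; D skipped.
Profit = 19 + 41 + 69 + 34 + 56 + 54 = 273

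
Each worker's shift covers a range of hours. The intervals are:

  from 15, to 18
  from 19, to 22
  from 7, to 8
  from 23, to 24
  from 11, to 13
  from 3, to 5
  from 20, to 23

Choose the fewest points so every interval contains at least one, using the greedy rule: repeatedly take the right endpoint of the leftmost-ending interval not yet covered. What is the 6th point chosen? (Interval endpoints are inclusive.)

Process intervals by earliest right end; each time one isn't hit yet, stab at its right endpoint.
By right end: [3,5]  [7,8]  [11,13]  [15,18]  [19,22]  [20,23]  [23,24]
[3,5] uncovered → point at 5; [7,8] uncovered → point at 8; [11,13] uncovered → point at 13; [15,18] uncovered → point at 18; [19,22] uncovered → point at 22; [23,24] uncovered → point at 24.
Points: 5, 8, 13, 18, 22, 24 (6 total).

24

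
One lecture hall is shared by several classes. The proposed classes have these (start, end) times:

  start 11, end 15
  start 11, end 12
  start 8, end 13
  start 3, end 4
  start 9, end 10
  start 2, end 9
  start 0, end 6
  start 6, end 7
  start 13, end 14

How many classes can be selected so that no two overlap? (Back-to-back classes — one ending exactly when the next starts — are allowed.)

Sorted by end: (3,4)  (0,6)  (6,7)  (2,9)  (9,10)  (11,12)  (8,13)  (13,14)  (11,15)
take (3,4); take (6,7); skip (2,9); take (9,10); take (11,12); take (13,14); skip (11,15).
Selected 5 classes.

5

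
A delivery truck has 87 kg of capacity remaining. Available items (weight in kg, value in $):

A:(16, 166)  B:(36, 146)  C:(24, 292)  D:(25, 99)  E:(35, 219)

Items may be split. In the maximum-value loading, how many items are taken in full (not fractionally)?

3

Sort by value per unit weight and fill in that order.
Ratios (sorted): C 12.17, A 10.38, E 6.26, B 4.06, D 3.96
take C (24 @ 292); take A (16 @ 166); take E (35 @ 219); take 12/36 of B → 48.67. Capacity used 87/87.
3 item(s) taken whole; one partial (take 12/36 of B).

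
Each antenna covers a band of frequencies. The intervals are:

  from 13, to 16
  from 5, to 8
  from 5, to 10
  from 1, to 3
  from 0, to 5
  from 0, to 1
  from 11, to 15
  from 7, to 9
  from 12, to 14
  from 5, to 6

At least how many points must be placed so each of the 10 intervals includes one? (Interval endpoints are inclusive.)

Sort by right endpoint; whenever an interval is uncovered, place a point at its right end.
Sorted: [0,1] [1,3] [0,5] [5,6] [5,8] [7,9] [5,10] [12,14] [11,15] [13,16]
{[0,1],[1,3],[0,5]} hit by 1; {[5,6],[5,8]} hit by 6; {[7,9],[5,10]} hit by 9; {[12,14],[11,15],[13,16]} hit by 14.
Points: 1, 6, 9, 14 (4 total).

4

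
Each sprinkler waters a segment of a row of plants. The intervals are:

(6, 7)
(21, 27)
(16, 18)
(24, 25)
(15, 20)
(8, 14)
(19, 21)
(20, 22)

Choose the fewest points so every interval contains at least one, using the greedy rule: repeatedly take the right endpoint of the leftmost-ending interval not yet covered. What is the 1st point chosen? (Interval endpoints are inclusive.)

Sort by right endpoint; whenever an interval is uncovered, place a point at its right end.
By right end: [6,7]  [8,14]  [16,18]  [15,20]  [19,21]  [20,22]  [24,25]  [21,27]
[6,7] uncovered → point at 7; [8,14] uncovered → point at 14; [16,18] uncovered → point at 18; [19,21] uncovered → point at 21; [24,25] uncovered → point at 25.
Points: 7, 14, 18, 21, 25 (5 total).

7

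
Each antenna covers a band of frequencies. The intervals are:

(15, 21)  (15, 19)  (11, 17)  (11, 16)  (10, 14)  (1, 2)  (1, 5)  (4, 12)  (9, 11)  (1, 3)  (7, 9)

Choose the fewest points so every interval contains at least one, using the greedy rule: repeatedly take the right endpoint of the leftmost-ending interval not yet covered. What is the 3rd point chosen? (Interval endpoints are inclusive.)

Sorted: [1,2] [1,3] [1,5] [7,9] [9,11] [4,12] [10,14] [11,16] [11,17] [15,19] [15,21]
{[1,2],[1,3],[1,5]} hit by 2; {[7,9],[9,11],[4,12]} hit by 9; {[10,14],[11,16],[11,17]} hit by 14; {[15,19],[15,21]} hit by 19.
Points: 2, 9, 14, 19 (4 total).

14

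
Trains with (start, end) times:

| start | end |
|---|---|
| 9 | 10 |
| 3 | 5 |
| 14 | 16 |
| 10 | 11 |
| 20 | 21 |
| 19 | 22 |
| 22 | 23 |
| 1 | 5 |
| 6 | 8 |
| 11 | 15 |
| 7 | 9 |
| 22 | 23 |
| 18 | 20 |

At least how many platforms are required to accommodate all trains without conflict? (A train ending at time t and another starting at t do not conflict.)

2

Count concurrent intervals with a sweep; the peak is the room count.
starts: [1, 3, 6, 7, 9, 10, 11, 14, 18, 19, 20, 22, 22]
ends:   [5, 5, 8, 9, 10, 11, 15, 16, 20, 21, 22, 23, 23]
s1→1 s3→2  — peak 2.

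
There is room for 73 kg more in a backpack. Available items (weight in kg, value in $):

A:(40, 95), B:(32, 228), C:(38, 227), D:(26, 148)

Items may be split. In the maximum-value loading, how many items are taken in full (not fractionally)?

2

Greedy by value/weight ratio, highest first.
Order: B (228/32=7.12) > C (227/38=5.97) > D (148/26=5.69) > A (95/40=2.38)
Fill: take B (32 @ 228) → take C (38 @ 227) → take 3/26 of D → 17.08; 73/73 used.
2 item(s) taken whole; one partial (take 3/26 of D).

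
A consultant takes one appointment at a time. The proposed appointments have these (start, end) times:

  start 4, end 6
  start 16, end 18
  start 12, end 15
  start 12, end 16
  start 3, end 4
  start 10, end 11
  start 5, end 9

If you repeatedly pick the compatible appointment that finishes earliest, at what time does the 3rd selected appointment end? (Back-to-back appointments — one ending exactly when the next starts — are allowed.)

11

Order by finish time; keep every interval that doesn't clash with the previous kept one.
Sorted by end: (3,4)  (4,6)  (5,9)  (10,11)  (12,15)  (12,16)  (16,18)
take (3,4); take (4,6); take (10,11); take (12,15); skip (12,16); take (16,18).
Selected: (3,4) (4,6) (10,11) (12,15) (16,18)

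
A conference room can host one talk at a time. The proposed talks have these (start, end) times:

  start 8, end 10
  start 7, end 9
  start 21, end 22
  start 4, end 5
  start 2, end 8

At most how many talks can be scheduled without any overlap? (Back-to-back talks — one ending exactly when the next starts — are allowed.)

Greedy by earliest finish: after sorting by end time, pick each interval compatible with the last pick.
Sorted by end: (4,5)  (2,8)  (7,9)  (8,10)  (21,22)
take (4,5); take (7,9); skip (8,10); take (21,22).
Selected 3 talks.

3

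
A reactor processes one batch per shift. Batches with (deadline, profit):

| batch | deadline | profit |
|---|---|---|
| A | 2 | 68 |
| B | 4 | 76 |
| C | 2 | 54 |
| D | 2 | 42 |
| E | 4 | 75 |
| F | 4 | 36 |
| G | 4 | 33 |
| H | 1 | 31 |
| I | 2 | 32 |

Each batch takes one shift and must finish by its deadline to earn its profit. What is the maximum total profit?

273

Sort by profit descending; place each in the latest free slot ≤ its deadline.
By profit: B(d4,76), E(d4,75), A(d2,68), C(d2,54), D(d2,42), F(d4,36), G(d4,33), I(d2,32), H(d1,31)
B→slot 4; E→slot 3; A→slot 2; C→slot 1; D skipped; F skipped; G skipped; I skipped; H skipped.
Profit = 54 + 68 + 75 + 76 = 273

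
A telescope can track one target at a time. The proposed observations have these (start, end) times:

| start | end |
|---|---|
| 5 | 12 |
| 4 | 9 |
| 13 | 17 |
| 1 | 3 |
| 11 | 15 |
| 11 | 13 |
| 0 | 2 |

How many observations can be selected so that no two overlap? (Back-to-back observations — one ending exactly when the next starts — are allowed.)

4

Sort by end time and greedily take each interval whose start is ≥ the last chosen end.
By end time: (0,2), (1,3), (4,9), (5,12), (11,13), (11,15), (13,17).
Pick (0,2); next start ≥ 2 → (4,9); next start ≥ 9 → (11,13); next start ≥ 13 → (13,17).
Selected 4 observations.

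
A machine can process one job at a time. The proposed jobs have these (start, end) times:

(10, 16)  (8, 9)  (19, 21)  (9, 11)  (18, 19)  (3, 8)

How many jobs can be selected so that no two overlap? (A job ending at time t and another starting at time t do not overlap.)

Order by finish time; keep every interval that doesn't clash with the previous kept one.
Sorted by end: (3,8)  (8,9)  (9,11)  (10,16)  (18,19)  (19,21)
take (3,8); take (8,9); take (9,11); take (18,19); take (19,21).
Selected 5 jobs.

5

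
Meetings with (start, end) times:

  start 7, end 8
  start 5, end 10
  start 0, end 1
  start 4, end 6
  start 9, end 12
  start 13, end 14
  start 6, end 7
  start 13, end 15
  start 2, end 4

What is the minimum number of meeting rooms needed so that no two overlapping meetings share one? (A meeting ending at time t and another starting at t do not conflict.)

2

Count concurrent intervals with a sweep; the peak is the room count.
starts: [0, 2, 4, 5, 6, 7, 9, 13, 13]
ends:   [1, 4, 6, 7, 8, 10, 12, 14, 15]
s0→1 e1→0 s2→1 e4→0 s4→1 s5→2  — peak 2.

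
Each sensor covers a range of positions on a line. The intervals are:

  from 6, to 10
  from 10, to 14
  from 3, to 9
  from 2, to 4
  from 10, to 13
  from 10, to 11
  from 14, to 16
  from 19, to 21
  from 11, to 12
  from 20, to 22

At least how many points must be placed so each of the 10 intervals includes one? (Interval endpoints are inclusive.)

By right end: [2,4]  [3,9]  [6,10]  [10,11]  [11,12]  [10,13]  [10,14]  [14,16]  [19,21]  [20,22]
[2,4] uncovered → point at 4; [6,10] uncovered → point at 10; [11,12] uncovered → point at 12; [14,16] uncovered → point at 16; [19,21] uncovered → point at 21.
Points: 4, 10, 12, 16, 21 (5 total).

5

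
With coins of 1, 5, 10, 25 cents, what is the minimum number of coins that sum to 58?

58 = 2×25 + 1×5 + 3×1
Total coins = 2 + 1 + 3 = 6

6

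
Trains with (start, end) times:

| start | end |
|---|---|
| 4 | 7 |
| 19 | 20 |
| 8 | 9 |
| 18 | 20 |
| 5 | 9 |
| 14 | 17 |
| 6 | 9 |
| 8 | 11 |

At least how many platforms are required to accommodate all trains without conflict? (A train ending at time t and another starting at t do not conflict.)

4

starts: [4, 5, 6, 8, 8, 14, 18, 19]
ends:   [7, 9, 9, 9, 11, 17, 20, 20]
s4→1 s5→2 s6→3 e7→2 s8→3 s8→4  — peak 4.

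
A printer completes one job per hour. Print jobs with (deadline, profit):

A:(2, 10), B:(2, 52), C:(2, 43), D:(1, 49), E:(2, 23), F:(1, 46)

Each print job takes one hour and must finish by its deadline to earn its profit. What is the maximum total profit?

Take jobs in profit order; each goes to the latest open slot no later than its deadline.
By profit: B(d2,52), D(d1,49), F(d1,46), C(d2,43), E(d2,23), A(d2,10)
B→slot 2; D→slot 1; F skipped; C skipped; E skipped; A skipped.
Profit = 49 + 52 = 101

101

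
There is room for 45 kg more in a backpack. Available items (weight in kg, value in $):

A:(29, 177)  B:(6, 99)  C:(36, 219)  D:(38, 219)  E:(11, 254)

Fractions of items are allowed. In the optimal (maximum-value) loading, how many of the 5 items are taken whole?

2

Greedy by value/weight ratio, highest first.
Order: E (254/11=23.09) > B (99/6=16.50) > A (177/29=6.10) > C (219/36=6.08) > D (219/38=5.76)
Fill: take E (11 @ 254) → take B (6 @ 99) → take 28/29 of A → 170.90; 45/45 used.
2 item(s) taken whole; one partial (take 28/29 of A).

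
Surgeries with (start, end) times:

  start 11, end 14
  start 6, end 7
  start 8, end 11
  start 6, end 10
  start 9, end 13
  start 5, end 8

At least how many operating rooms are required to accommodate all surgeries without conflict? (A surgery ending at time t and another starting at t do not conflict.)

3

starts: [5, 6, 6, 8, 9, 11]
ends:   [7, 8, 10, 11, 13, 14]
s5→1 s6→2 s6→3  — peak 3.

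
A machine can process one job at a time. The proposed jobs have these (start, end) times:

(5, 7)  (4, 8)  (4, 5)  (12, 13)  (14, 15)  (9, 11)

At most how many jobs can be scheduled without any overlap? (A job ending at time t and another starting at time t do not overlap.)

5

By end time: (4,5), (5,7), (4,8), (9,11), (12,13), (14,15).
Pick (4,5); next start ≥ 5 → (5,7); next start ≥ 7 → (9,11); next start ≥ 11 → (12,13); next start ≥ 13 → (14,15).
Selected 5 jobs.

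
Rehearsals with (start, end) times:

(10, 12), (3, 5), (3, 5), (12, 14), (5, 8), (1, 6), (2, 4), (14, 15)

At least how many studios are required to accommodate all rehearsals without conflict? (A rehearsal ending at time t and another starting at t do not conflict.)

4

The answer is the maximum number of intervals overlapping at any instant.
Events (time:±→running): 1:+→1 2:+→2 3:+→3 3:+→4 … peak 4.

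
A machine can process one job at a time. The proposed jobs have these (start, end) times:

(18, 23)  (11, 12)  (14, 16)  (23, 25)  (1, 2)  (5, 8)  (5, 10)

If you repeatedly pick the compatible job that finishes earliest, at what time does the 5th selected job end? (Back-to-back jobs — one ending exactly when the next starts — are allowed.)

Sort by end time and greedily take each interval whose start is ≥ the last chosen end.
By end time: (1,2), (5,8), (5,10), (11,12), (14,16), (18,23), (23,25).
Pick (1,2); next start ≥ 2 → (5,8); next start ≥ 8 → (11,12); next start ≥ 12 → (14,16); next start ≥ 16 → (18,23); next start ≥ 23 → (23,25).
Selected: (1,2) (5,8) (11,12) (14,16) (18,23) (23,25)

23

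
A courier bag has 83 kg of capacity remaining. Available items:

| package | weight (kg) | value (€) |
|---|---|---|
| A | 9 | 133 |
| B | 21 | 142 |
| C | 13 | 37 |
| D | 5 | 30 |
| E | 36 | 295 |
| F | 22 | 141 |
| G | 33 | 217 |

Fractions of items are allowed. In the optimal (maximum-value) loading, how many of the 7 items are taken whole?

3

Sort by value per unit weight and fill in that order.
Ratios (sorted): A 14.78, E 8.19, B 6.76, G 6.58, F 6.41, D 6.00, C 2.85
take A (9 @ 133); take E (36 @ 295); take B (21 @ 142); take 17/33 of G → 111.79. Capacity used 83/83.
3 item(s) taken whole; one partial (take 17/33 of G).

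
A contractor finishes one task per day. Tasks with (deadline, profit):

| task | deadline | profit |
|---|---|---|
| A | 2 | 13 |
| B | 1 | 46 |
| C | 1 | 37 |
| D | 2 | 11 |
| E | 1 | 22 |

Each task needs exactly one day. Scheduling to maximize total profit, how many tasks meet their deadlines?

By profit: B(d1,46), C(d1,37), E(d1,22), A(d2,13), D(d2,11)
B→slot 1; C skipped; E skipped; A→slot 2; D skipped.
2 of 5 scheduled.

2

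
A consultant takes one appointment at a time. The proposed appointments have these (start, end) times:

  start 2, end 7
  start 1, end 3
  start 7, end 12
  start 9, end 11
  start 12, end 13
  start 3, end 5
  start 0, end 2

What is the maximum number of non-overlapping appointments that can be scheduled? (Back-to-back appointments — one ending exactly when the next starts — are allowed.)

By end time: (0,2), (1,3), (3,5), (2,7), (9,11), (7,12), (12,13).
Pick (0,2); next start ≥ 2 → (3,5); next start ≥ 5 → (9,11); next start ≥ 11 → (12,13).
Selected 4 appointments.

4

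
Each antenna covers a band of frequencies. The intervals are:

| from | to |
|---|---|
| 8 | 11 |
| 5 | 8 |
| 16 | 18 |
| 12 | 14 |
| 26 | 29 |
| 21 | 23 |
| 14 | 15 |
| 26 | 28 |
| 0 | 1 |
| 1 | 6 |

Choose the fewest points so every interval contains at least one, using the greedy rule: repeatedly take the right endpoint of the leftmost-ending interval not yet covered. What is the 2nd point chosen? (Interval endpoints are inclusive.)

8

By right end: [0,1]  [1,6]  [5,8]  [8,11]  [12,14]  [14,15]  [16,18]  [21,23]  [26,28]  [26,29]
[0,1] uncovered → point at 1; [5,8] uncovered → point at 8; [12,14] uncovered → point at 14; [16,18] uncovered → point at 18; [21,23] uncovered → point at 23; [26,28] uncovered → point at 28.
Points: 1, 8, 14, 18, 23, 28 (6 total).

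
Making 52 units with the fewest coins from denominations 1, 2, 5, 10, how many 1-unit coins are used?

52 − 5×10→2 − 1×2→0
Count of 1: 0

0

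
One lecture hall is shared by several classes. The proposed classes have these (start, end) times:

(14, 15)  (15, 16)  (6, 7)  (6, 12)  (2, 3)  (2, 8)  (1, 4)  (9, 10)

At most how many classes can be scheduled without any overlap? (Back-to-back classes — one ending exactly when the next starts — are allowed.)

Sort by end time and greedily take each interval whose start is ≥ the last chosen end.
Sorted by end: (2,3)  (1,4)  (6,7)  (2,8)  (9,10)  (6,12)  (14,15)  (15,16)
take (2,3); take (6,7); skip (2,8); take (9,10); skip (6,12); take (14,15); take (15,16).
Selected 5 classes.

5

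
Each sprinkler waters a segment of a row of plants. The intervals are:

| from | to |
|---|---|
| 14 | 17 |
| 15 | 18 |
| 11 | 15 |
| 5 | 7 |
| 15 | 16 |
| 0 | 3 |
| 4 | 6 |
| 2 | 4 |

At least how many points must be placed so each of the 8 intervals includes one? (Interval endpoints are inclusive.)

3

Sort by right endpoint; whenever an interval is uncovered, place a point at its right end.
By right end: [0,3]  [2,4]  [4,6]  [5,7]  [11,15]  [15,16]  [14,17]  [15,18]
[0,3] uncovered → point at 3; [4,6] uncovered → point at 6; [11,15] uncovered → point at 15.
Points: 3, 6, 15 (3 total).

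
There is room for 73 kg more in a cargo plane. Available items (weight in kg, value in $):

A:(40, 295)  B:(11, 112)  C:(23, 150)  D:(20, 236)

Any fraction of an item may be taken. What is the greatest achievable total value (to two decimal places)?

656.04

Order: D (236/20=11.80) > B (112/11=10.18) > A (295/40=7.38) > C (150/23=6.52)
Fill: take D (20 @ 236) → take B (11 @ 112) → take A (40 @ 295) → take 2/23 of C → 13.04; 73/73 used.
Total value = 656.04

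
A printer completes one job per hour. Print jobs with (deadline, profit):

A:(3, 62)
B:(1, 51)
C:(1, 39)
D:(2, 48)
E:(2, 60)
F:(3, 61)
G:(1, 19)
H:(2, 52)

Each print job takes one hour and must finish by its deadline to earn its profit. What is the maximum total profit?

Take jobs in profit order; each goes to the latest open slot no later than its deadline.
By profit: A(d3,62), F(d3,61), E(d2,60), H(d2,52), B(d1,51), D(d2,48), C(d1,39), G(d1,19)
A→slot 3; F→slot 2; E→slot 1; H skipped; B skipped; D skipped; C skipped; G skipped.
Profit = 60 + 61 + 62 = 183

183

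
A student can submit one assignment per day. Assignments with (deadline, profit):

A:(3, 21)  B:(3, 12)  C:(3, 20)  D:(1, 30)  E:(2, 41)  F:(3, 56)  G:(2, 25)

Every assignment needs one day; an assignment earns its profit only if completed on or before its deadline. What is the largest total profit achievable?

Take jobs in profit order; each goes to the latest open slot no later than its deadline.
By profit: F(d3,56), E(d2,41), D(d1,30), G(d2,25), A(d3,21), C(d3,20), B(d3,12)
F→slot 3; E→slot 2; D→slot 1; G skipped; A skipped; C skipped; B skipped.
Profit = 30 + 41 + 56 = 127

127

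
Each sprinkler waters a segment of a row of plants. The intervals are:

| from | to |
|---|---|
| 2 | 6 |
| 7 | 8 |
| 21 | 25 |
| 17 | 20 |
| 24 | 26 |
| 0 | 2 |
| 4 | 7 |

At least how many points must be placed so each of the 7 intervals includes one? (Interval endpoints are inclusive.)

By right end: [0,2]  [2,6]  [4,7]  [7,8]  [17,20]  [21,25]  [24,26]
[0,2] uncovered → point at 2; [4,7] uncovered → point at 7; [17,20] uncovered → point at 20; [21,25] uncovered → point at 25.
Points: 2, 7, 20, 25 (4 total).

4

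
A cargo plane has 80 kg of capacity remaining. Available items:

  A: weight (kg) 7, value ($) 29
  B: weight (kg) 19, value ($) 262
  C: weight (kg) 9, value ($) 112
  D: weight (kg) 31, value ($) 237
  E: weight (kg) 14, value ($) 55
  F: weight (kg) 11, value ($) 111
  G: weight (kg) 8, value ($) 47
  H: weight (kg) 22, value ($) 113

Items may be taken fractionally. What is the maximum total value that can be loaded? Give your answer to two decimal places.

Greedy by value/weight ratio, highest first.
Order: B (262/19=13.79) > C (112/9=12.44) > F (111/11=10.09) > D (237/31=7.65) > G (47/8=5.88) > H (113/22=5.14) > A (29/7=4.14) > E (55/14=3.93)
Fill: take B (19 @ 262) → take C (9 @ 112) → take F (11 @ 111) → take D (31 @ 237) → take G (8 @ 47) → take 2/22 of H → 10.27; 80/80 used.
Total value = 779.27

779.27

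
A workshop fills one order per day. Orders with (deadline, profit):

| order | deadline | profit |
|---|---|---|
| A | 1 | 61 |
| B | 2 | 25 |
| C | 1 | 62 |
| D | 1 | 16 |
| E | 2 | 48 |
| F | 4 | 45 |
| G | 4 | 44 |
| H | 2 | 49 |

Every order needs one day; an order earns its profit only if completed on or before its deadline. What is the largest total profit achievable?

200

Take jobs in profit order; each goes to the latest open slot no later than its deadline.
By profit: C(d1,62), A(d1,61), H(d2,49), E(d2,48), F(d4,45), G(d4,44), B(d2,25), D(d1,16)
C→slot 1; A skipped; H→slot 2; E skipped; F→slot 4; G→slot 3; B skipped; D skipped.
Profit = 62 + 49 + 44 + 45 = 200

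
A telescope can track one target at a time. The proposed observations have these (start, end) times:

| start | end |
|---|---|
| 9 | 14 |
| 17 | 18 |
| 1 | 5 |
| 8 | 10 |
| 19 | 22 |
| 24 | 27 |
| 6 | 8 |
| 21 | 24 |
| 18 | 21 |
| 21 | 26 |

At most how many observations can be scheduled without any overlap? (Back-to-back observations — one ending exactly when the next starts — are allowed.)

Sort by end time and greedily take each interval whose start is ≥ the last chosen end.
By end time: (1,5), (6,8), (8,10), (9,14), (17,18), (18,21), (19,22), (21,24), (21,26), (24,27).
Pick (1,5); next start ≥ 5 → (6,8); next start ≥ 8 → (8,10); next start ≥ 10 → (17,18); next start ≥ 18 → (18,21); next start ≥ 21 → (21,24); next start ≥ 24 → (24,27).
Selected 7 observations.

7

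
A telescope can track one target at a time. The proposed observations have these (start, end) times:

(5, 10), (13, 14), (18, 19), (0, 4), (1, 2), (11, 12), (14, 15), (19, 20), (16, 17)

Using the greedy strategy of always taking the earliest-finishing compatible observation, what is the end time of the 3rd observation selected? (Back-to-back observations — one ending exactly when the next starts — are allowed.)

Sort by end time and greedily take each interval whose start is ≥ the last chosen end.
By end time: (1,2), (0,4), (5,10), (11,12), (13,14), (14,15), (16,17), (18,19), (19,20).
Pick (1,2); next start ≥ 2 → (5,10); next start ≥ 10 → (11,12); next start ≥ 12 → (13,14); next start ≥ 14 → (14,15); next start ≥ 15 → (16,17); next start ≥ 17 → (18,19); next start ≥ 19 → (19,20).
Selected: (1,2) (5,10) (11,12) (13,14) (14,15) (16,17) (18,19) (19,20)

12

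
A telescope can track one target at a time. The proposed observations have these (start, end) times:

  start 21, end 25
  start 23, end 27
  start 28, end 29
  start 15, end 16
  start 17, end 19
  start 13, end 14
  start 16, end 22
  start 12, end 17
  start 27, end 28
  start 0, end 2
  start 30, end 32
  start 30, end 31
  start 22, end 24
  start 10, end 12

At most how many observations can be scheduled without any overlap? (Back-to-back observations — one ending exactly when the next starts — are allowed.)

9

By end time: (0,2), (10,12), (13,14), (15,16), (12,17), (17,19), (16,22), (22,24), (21,25), (23,27), (27,28), (28,29), (30,31), (30,32).
Pick (0,2); next start ≥ 2 → (10,12); next start ≥ 12 → (13,14); next start ≥ 14 → (15,16); next start ≥ 16 → (17,19); next start ≥ 19 → (22,24); next start ≥ 24 → (27,28); next start ≥ 28 → (28,29); next start ≥ 29 → (30,31).
Selected 9 observations.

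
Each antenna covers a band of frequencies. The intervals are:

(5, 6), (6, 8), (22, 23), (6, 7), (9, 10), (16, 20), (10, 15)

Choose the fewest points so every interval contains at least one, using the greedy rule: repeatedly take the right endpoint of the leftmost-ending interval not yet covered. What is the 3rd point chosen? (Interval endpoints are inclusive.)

By right end: [5,6]  [6,7]  [6,8]  [9,10]  [10,15]  [16,20]  [22,23]
[5,6] uncovered → point at 6; [9,10] uncovered → point at 10; [16,20] uncovered → point at 20; [22,23] uncovered → point at 23.
Points: 6, 10, 20, 23 (4 total).

20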